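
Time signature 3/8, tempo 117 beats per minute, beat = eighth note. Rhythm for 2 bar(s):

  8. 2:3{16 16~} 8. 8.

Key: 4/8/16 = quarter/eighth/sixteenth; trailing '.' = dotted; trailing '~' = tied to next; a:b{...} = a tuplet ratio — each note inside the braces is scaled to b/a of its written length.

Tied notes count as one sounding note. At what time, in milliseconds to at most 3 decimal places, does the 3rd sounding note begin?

1. 0.0ms @ 0 + 769.231ms (3/2)
2. 769.231ms @ 3/2 + 384.615ms (3/4)
3. 1153.846ms @ 9/4 + 1153.846ms (9/4)
4. 2307.692ms @ 9/2 + 769.231ms (3/2)

note 3 onset = 9/4b = 1153.846ms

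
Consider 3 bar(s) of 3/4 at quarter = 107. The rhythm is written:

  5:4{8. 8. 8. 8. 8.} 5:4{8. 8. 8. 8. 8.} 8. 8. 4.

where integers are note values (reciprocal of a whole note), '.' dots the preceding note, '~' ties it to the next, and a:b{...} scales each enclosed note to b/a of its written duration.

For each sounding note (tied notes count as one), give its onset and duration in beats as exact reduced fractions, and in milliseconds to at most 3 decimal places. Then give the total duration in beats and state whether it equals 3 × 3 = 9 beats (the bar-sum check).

1) 0.0ms=0b +336.449ms=3/5b
2) 336.449ms=3/5b +336.449ms=3/5b
3) 672.897ms=6/5b +336.449ms=3/5b
4) 1009.346ms=9/5b +336.449ms=3/5b
5) 1345.794ms=12/5b +336.449ms=3/5b
6) 1682.243ms=3b +336.449ms=3/5b
7) 2018.692ms=18/5b +336.449ms=3/5b
8) 2355.14ms=21/5b +336.449ms=3/5b
9) 2691.589ms=24/5b +336.449ms=3/5b
10) 3028.037ms=27/5b +336.449ms=3/5b
11) 3364.486ms=6b +420.561ms=3/4b
12) 3785.047ms=27/4b +420.561ms=3/4b
13) 4205.607ms=15/2b +841.121ms=3/2b
Σ=9b of 9 (107bpm 3/4) — PASS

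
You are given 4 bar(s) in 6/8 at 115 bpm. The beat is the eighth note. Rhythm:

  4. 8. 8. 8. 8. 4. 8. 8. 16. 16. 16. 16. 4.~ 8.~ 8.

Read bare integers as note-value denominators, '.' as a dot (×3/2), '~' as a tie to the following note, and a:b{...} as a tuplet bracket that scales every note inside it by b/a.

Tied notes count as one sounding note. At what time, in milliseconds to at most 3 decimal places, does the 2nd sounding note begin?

1. 0.0ms @ 0 + 1565.217ms (3)
2. 1565.217ms @ 3 + 782.609ms (3/2)
3. 2347.826ms @ 9/2 + 782.609ms (3/2)
4. 3130.435ms @ 6 + 782.609ms (3/2)
5. 3913.043ms @ 15/2 + 782.609ms (3/2)
6. 4695.652ms @ 9 + 1565.217ms (3)
7. 6260.87ms @ 12 + 782.609ms (3/2)
8. 7043.478ms @ 27/2 + 782.609ms (3/2)
9. 7826.087ms @ 15 + 391.304ms (3/4)
10. 8217.391ms @ 63/4 + 391.304ms (3/4)
11. 8608.696ms @ 33/2 + 391.304ms (3/4)
12. 9000.0ms @ 69/4 + 391.304ms (3/4)
13. 9391.304ms @ 18 + 3130.435ms (6)

note 2 onset = 3b = 1565.217ms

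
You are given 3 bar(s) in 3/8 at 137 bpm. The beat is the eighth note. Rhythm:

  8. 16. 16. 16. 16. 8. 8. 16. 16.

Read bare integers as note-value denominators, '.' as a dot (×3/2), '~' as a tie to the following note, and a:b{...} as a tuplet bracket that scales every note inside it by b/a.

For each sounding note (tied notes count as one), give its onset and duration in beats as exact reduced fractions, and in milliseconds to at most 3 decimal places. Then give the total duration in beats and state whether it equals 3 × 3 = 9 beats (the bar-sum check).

1) 0.0ms=0b +656.934ms=3/2b
2) 656.934ms=3/2b +328.467ms=3/4b
3) 985.401ms=9/4b +328.467ms=3/4b
4) 1313.869ms=3b +328.467ms=3/4b
5) 1642.336ms=15/4b +328.467ms=3/4b
6) 1970.803ms=9/2b +656.934ms=3/2b
7) 2627.737ms=6b +656.934ms=3/2b
8) 3284.672ms=15/2b +328.467ms=3/4b
9) 3613.139ms=33/4b +328.467ms=3/4b
Σ=9b of 9 (137bpm 3/8) — PASS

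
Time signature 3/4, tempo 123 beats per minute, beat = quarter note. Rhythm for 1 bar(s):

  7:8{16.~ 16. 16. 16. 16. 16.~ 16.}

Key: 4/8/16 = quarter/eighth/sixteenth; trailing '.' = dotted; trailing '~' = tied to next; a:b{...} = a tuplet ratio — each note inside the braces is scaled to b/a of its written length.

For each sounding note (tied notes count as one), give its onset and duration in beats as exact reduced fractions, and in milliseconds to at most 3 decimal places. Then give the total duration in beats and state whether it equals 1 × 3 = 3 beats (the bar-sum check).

1) 0.0ms=0b +418.118ms=6/7b
2) 418.118ms=6/7b +209.059ms=3/7b
3) 627.178ms=9/7b +209.059ms=3/7b
4) 836.237ms=12/7b +209.059ms=3/7b
5) 1045.296ms=15/7b +418.118ms=6/7b
Σ=3b of 3 (123bpm 3/4) — PASS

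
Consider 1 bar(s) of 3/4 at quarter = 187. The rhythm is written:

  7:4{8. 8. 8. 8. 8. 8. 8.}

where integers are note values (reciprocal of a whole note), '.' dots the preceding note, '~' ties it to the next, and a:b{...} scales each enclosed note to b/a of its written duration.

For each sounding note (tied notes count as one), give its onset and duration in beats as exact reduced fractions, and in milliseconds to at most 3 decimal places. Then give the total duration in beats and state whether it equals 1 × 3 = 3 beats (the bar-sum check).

1) 0.0ms=0b +137.51ms=3/7b
2) 137.51ms=3/7b +137.51ms=3/7b
3) 275.019ms=6/7b +137.51ms=3/7b
4) 412.529ms=9/7b +137.51ms=3/7b
5) 550.038ms=12/7b +137.51ms=3/7b
6) 687.548ms=15/7b +137.51ms=3/7b
7) 825.057ms=18/7b +137.51ms=3/7b
Σ=3b of 3 (187bpm 3/4) — PASS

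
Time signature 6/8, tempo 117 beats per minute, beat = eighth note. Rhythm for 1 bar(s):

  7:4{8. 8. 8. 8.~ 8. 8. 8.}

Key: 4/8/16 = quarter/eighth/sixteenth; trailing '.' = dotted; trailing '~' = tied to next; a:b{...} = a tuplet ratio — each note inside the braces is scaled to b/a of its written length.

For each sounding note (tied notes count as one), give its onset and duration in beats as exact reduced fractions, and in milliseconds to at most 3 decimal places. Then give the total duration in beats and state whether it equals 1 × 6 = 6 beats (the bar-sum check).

1) 0.0ms=0b +439.56ms=6/7b
2) 439.56ms=6/7b +439.56ms=6/7b
3) 879.121ms=12/7b +439.56ms=6/7b
4) 1318.681ms=18/7b +879.121ms=12/7b
5) 2197.802ms=30/7b +439.56ms=6/7b
6) 2637.363ms=36/7b +439.56ms=6/7b
Σ=6b of 6 (117bpm 6/8) — PASS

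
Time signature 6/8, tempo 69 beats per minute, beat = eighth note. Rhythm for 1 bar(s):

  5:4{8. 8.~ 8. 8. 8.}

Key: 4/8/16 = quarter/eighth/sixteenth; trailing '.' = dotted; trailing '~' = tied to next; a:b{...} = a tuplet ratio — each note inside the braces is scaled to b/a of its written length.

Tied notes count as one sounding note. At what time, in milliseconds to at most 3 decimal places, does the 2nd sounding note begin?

note 2 onset = 6/5b = 1043.478ms

1. 0.0ms @ 0 + 1043.478ms (6/5)
2. 1043.478ms @ 6/5 + 2086.957ms (12/5)
3. 3130.435ms @ 18/5 + 1043.478ms (6/5)
4. 4173.913ms @ 24/5 + 1043.478ms (6/5)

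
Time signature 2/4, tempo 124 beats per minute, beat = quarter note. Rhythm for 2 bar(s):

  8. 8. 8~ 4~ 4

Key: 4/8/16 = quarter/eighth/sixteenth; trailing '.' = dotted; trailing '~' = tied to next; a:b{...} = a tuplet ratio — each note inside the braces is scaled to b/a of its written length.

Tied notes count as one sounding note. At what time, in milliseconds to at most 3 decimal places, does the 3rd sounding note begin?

note 3 onset = 3/2b = 725.806ms

1. 0.0ms @ 0 + 362.903ms (3/4)
2. 362.903ms @ 3/4 + 362.903ms (3/4)
3. 725.806ms @ 3/2 + 1209.677ms (5/2)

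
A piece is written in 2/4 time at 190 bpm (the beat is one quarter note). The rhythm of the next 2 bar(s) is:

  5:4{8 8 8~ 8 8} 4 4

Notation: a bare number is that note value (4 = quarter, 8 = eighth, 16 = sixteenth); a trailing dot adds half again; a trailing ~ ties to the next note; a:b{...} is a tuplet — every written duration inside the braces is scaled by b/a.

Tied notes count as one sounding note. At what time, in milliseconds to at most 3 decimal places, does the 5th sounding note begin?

1. 0.0ms @ 0 + 126.316ms (2/5)
2. 126.316ms @ 2/5 + 126.316ms (2/5)
3. 252.632ms @ 4/5 + 252.632ms (4/5)
4. 505.263ms @ 8/5 + 126.316ms (2/5)
5. 631.579ms @ 2 + 315.789ms (1)
6. 947.368ms @ 3 + 315.789ms (1)

note 5 onset = 2b = 631.579ms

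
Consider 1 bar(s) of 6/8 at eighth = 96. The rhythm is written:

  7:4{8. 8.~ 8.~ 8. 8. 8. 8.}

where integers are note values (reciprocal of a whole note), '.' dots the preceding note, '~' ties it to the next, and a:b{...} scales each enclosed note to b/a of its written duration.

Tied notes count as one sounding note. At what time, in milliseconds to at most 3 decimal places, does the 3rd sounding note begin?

note 3 onset = 24/7b = 2142.857ms

1. 0.0ms @ 0 + 535.714ms (6/7)
2. 535.714ms @ 6/7 + 1607.143ms (18/7)
3. 2142.857ms @ 24/7 + 535.714ms (6/7)
4. 2678.571ms @ 30/7 + 535.714ms (6/7)
5. 3214.286ms @ 36/7 + 535.714ms (6/7)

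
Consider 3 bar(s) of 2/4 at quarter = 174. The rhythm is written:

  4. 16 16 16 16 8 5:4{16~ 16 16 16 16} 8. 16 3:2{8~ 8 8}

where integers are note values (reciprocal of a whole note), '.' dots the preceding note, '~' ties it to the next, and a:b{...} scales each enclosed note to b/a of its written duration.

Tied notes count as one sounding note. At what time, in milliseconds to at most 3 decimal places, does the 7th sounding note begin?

note 7 onset = 3b = 1034.483ms

1. 0.0ms @ 0 + 517.241ms (3/2)
2. 517.241ms @ 3/2 + 86.207ms (1/4)
3. 603.448ms @ 7/4 + 86.207ms (1/4)
4. 689.655ms @ 2 + 86.207ms (1/4)
5. 775.862ms @ 9/4 + 86.207ms (1/4)
6. 862.069ms @ 5/2 + 172.414ms (1/2)
7. 1034.483ms @ 3 + 137.931ms (2/5)
8. 1172.414ms @ 17/5 + 68.966ms (1/5)
9. 1241.379ms @ 18/5 + 68.966ms (1/5)
10. 1310.345ms @ 19/5 + 68.966ms (1/5)
11. 1379.31ms @ 4 + 258.621ms (3/4)
12. 1637.931ms @ 19/4 + 86.207ms (1/4)
13. 1724.138ms @ 5 + 229.885ms (2/3)
14. 1954.023ms @ 17/3 + 114.943ms (1/3)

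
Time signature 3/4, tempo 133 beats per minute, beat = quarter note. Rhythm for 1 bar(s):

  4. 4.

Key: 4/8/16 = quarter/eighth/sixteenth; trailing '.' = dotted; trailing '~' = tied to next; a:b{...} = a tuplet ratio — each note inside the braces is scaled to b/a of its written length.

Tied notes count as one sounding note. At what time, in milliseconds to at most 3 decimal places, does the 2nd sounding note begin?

note 2 onset = 3/2b = 676.692ms

1. 0.0ms @ 0 + 676.692ms (3/2)
2. 676.692ms @ 3/2 + 676.692ms (3/2)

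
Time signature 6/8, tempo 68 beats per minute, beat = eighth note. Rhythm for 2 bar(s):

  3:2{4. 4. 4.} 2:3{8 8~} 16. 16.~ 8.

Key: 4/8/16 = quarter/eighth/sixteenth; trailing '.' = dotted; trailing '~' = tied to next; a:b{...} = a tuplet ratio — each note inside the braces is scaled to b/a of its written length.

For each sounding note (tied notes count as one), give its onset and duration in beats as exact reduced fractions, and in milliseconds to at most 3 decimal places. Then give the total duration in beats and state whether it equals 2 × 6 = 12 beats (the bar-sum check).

1) 0.0ms=0b +1764.706ms=2b
2) 1764.706ms=2b +1764.706ms=2b
3) 3529.412ms=4b +1764.706ms=2b
4) 5294.118ms=6b +1323.529ms=3/2b
5) 6617.647ms=15/2b +1985.294ms=9/4b
6) 8602.941ms=39/4b +1985.294ms=9/4b
Σ=12b of 12 (68bpm 6/8) — PASS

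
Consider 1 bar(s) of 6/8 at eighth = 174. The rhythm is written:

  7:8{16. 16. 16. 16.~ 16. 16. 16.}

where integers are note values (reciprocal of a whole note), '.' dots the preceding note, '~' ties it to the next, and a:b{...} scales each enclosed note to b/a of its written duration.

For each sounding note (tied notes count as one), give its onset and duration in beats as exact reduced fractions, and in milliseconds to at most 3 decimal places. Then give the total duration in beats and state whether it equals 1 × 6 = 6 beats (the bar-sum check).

1) 0.0ms=0b +295.567ms=6/7b
2) 295.567ms=6/7b +295.567ms=6/7b
3) 591.133ms=12/7b +295.567ms=6/7b
4) 886.7ms=18/7b +591.133ms=12/7b
5) 1477.833ms=30/7b +295.567ms=6/7b
6) 1773.399ms=36/7b +295.567ms=6/7b
Σ=6b of 6 (174bpm 6/8) — PASS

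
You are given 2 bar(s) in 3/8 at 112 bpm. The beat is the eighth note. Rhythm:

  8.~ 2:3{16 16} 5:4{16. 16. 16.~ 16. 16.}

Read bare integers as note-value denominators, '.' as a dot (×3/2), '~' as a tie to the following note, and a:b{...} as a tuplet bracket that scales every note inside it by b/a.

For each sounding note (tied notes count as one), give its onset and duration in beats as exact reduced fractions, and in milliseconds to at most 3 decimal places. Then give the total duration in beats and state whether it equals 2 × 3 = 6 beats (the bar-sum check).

1) 0.0ms=0b +1205.357ms=9/4b
2) 1205.357ms=9/4b +401.786ms=3/4b
3) 1607.143ms=3b +321.429ms=3/5b
4) 1928.571ms=18/5b +321.429ms=3/5b
5) 2250.0ms=21/5b +642.857ms=6/5b
6) 2892.857ms=27/5b +321.429ms=3/5b
Σ=6b of 6 (112bpm 3/8) — PASS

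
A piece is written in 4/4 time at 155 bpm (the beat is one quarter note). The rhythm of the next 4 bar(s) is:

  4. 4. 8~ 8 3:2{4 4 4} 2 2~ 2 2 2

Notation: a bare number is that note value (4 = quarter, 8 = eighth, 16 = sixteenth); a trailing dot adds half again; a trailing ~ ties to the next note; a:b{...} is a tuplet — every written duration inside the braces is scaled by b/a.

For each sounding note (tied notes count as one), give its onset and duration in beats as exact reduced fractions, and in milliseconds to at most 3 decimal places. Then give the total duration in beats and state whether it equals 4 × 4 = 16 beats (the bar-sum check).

1) 0.0ms=0b +580.645ms=3/2b
2) 580.645ms=3/2b +580.645ms=3/2b
3) 1161.29ms=3b +387.097ms=1b
4) 1548.387ms=4b +258.065ms=2/3b
5) 1806.452ms=14/3b +258.065ms=2/3b
6) 2064.516ms=16/3b +258.065ms=2/3b
7) 2322.581ms=6b +774.194ms=2b
8) 3096.774ms=8b +1548.387ms=4b
9) 4645.161ms=12b +774.194ms=2b
10) 5419.355ms=14b +774.194ms=2b
Σ=16b of 16 (155bpm 4/4) — PASS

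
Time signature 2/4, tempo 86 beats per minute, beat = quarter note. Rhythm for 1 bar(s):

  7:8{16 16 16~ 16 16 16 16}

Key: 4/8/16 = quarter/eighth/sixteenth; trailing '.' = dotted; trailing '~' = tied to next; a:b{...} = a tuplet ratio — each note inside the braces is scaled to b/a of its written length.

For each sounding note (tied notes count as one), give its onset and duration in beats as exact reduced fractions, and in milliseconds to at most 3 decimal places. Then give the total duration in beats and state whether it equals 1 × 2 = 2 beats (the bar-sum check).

1) 0.0ms=0b +199.336ms=2/7b
2) 199.336ms=2/7b +199.336ms=2/7b
3) 398.671ms=4/7b +398.671ms=4/7b
4) 797.342ms=8/7b +199.336ms=2/7b
5) 996.678ms=10/7b +199.336ms=2/7b
6) 1196.013ms=12/7b +199.336ms=2/7b
Σ=2b of 2 (86bpm 2/4) — PASS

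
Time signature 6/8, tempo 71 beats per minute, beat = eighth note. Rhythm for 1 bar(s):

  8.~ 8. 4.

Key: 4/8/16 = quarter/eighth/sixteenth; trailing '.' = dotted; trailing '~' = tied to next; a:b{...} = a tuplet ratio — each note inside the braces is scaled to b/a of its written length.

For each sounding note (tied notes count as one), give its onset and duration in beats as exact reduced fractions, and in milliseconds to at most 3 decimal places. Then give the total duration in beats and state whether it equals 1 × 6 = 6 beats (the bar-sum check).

1) 0.0ms=0b +2535.211ms=3b
2) 2535.211ms=3b +2535.211ms=3b
Σ=6b of 6 (71bpm 6/8) — PASS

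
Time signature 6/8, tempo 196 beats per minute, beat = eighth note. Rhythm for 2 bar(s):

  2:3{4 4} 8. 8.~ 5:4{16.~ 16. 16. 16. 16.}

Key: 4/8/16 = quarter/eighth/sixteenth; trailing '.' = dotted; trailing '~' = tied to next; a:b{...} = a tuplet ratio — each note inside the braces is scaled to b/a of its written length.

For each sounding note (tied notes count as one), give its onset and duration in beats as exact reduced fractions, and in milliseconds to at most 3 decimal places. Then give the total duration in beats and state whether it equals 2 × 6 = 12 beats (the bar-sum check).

1) 0.0ms=0b +918.367ms=3b
2) 918.367ms=3b +918.367ms=3b
3) 1836.735ms=6b +459.184ms=3/2b
4) 2295.918ms=15/2b +826.531ms=27/10b
5) 3122.449ms=51/5b +183.673ms=3/5b
6) 3306.122ms=54/5b +183.673ms=3/5b
7) 3489.796ms=57/5b +183.673ms=3/5b
Σ=12b of 12 (196bpm 6/8) — PASS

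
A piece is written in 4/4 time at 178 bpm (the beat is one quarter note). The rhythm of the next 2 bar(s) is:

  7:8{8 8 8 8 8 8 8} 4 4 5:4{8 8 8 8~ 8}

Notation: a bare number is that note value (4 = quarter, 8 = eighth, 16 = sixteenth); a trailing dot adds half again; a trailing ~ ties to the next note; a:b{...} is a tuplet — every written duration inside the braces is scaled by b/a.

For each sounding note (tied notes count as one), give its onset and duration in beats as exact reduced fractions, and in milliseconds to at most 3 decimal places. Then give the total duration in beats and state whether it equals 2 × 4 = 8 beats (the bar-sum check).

1) 0.0ms=0b +192.616ms=4/7b
2) 192.616ms=4/7b +192.616ms=4/7b
3) 385.233ms=8/7b +192.616ms=4/7b
4) 577.849ms=12/7b +192.616ms=4/7b
5) 770.465ms=16/7b +192.616ms=4/7b
6) 963.082ms=20/7b +192.616ms=4/7b
7) 1155.698ms=24/7b +192.616ms=4/7b
8) 1348.315ms=4b +337.079ms=1b
9) 1685.393ms=5b +337.079ms=1b
10) 2022.472ms=6b +134.831ms=2/5b
11) 2157.303ms=32/5b +134.831ms=2/5b
12) 2292.135ms=34/5b +134.831ms=2/5b
13) 2426.966ms=36/5b +269.663ms=4/5b
Σ=8b of 8 (178bpm 4/4) — PASS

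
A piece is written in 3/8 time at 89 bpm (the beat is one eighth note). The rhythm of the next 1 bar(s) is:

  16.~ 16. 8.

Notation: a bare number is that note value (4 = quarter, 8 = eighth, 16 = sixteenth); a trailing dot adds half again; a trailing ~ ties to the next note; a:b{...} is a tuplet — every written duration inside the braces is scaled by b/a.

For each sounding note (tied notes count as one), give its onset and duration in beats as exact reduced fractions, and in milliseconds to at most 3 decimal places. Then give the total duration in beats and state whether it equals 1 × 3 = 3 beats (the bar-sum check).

1) 0.0ms=0b +1011.236ms=3/2b
2) 1011.236ms=3/2b +1011.236ms=3/2b
Σ=3b of 3 (89bpm 3/8) — PASS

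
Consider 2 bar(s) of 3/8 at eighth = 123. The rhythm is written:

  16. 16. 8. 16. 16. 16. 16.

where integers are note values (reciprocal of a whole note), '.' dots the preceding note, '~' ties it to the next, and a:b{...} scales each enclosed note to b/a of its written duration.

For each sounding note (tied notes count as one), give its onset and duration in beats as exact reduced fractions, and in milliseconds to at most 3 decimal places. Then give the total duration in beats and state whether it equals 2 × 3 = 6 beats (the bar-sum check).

1) 0.0ms=0b +365.854ms=3/4b
2) 365.854ms=3/4b +365.854ms=3/4b
3) 731.707ms=3/2b +731.707ms=3/2b
4) 1463.415ms=3b +365.854ms=3/4b
5) 1829.268ms=15/4b +365.854ms=3/4b
6) 2195.122ms=9/2b +365.854ms=3/4b
7) 2560.976ms=21/4b +365.854ms=3/4b
Σ=6b of 6 (123bpm 3/8) — PASS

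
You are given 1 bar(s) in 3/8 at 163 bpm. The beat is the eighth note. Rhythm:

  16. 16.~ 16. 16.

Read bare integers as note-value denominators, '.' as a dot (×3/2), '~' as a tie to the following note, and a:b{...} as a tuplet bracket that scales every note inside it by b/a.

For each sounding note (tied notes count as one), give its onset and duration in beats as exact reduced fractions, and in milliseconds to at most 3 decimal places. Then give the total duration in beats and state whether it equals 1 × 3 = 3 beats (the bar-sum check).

1) 0.0ms=0b +276.074ms=3/4b
2) 276.074ms=3/4b +552.147ms=3/2b
3) 828.221ms=9/4b +276.074ms=3/4b
Σ=3b of 3 (163bpm 3/8) — PASS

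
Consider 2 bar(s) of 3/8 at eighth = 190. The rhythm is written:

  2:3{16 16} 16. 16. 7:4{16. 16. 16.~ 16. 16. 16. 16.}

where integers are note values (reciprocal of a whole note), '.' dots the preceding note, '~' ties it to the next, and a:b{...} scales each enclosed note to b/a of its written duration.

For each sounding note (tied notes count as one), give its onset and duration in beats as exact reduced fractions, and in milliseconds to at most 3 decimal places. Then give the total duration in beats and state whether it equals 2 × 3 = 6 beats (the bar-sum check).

1) 0.0ms=0b +236.842ms=3/4b
2) 236.842ms=3/4b +236.842ms=3/4b
3) 473.684ms=3/2b +236.842ms=3/4b
4) 710.526ms=9/4b +236.842ms=3/4b
5) 947.368ms=3b +135.338ms=3/7b
6) 1082.707ms=24/7b +135.338ms=3/7b
7) 1218.045ms=27/7b +270.677ms=6/7b
8) 1488.722ms=33/7b +135.338ms=3/7b
9) 1624.06ms=36/7b +135.338ms=3/7b
10) 1759.398ms=39/7b +135.338ms=3/7b
Σ=6b of 6 (190bpm 3/8) — PASS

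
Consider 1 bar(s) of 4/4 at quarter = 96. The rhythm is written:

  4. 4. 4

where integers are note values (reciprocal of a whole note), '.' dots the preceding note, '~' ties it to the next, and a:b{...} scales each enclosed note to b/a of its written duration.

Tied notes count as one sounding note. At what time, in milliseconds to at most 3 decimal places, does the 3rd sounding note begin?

note 3 onset = 3b = 1875.0ms

1. 0.0ms @ 0 + 937.5ms (3/2)
2. 937.5ms @ 3/2 + 937.5ms (3/2)
3. 1875.0ms @ 3 + 625.0ms (1)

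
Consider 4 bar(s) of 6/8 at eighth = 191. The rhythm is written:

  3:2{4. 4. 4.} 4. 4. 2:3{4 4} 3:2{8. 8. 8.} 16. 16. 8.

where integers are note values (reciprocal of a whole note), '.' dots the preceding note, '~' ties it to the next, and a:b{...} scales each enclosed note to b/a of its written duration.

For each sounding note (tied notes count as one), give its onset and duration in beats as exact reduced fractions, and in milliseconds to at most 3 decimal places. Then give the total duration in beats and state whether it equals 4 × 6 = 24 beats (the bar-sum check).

1) 0.0ms=0b +628.272ms=2b
2) 628.272ms=2b +628.272ms=2b
3) 1256.545ms=4b +628.272ms=2b
4) 1884.817ms=6b +942.408ms=3b
5) 2827.225ms=9b +942.408ms=3b
6) 3769.634ms=12b +942.408ms=3b
7) 4712.042ms=15b +942.408ms=3b
8) 5654.45ms=18b +314.136ms=1b
9) 5968.586ms=19b +314.136ms=1b
10) 6282.723ms=20b +314.136ms=1b
11) 6596.859ms=21b +235.602ms=3/4b
12) 6832.461ms=87/4b +235.602ms=3/4b
13) 7068.063ms=45/2b +471.204ms=3/2b
Σ=24b of 24 (191bpm 6/8) — PASS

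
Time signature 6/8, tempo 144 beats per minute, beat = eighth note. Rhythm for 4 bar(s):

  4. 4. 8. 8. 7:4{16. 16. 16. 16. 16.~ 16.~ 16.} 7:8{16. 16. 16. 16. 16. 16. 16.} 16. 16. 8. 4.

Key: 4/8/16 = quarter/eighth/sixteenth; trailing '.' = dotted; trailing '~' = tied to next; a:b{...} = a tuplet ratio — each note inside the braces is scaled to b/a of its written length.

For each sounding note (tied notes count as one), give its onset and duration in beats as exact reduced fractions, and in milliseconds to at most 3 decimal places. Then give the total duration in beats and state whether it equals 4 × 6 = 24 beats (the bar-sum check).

1) 0.0ms=0b +1250.0ms=3b
2) 1250.0ms=3b +1250.0ms=3b
3) 2500.0ms=6b +625.0ms=3/2b
4) 3125.0ms=15/2b +625.0ms=3/2b
5) 3750.0ms=9b +178.571ms=3/7b
6) 3928.571ms=66/7b +178.571ms=3/7b
7) 4107.143ms=69/7b +178.571ms=3/7b
8) 4285.714ms=72/7b +178.571ms=3/7b
9) 4464.286ms=75/7b +535.714ms=9/7b
10) 5000.0ms=12b +357.143ms=6/7b
11) 5357.143ms=90/7b +357.143ms=6/7b
12) 5714.286ms=96/7b +357.143ms=6/7b
13) 6071.429ms=102/7b +357.143ms=6/7b
14) 6428.571ms=108/7b +357.143ms=6/7b
15) 6785.714ms=114/7b +357.143ms=6/7b
16) 7142.857ms=120/7b +357.143ms=6/7b
17) 7500.0ms=18b +312.5ms=3/4b
18) 7812.5ms=75/4b +312.5ms=3/4b
19) 8125.0ms=39/2b +625.0ms=3/2b
20) 8750.0ms=21b +1250.0ms=3b
Σ=24b of 24 (144bpm 6/8) — PASS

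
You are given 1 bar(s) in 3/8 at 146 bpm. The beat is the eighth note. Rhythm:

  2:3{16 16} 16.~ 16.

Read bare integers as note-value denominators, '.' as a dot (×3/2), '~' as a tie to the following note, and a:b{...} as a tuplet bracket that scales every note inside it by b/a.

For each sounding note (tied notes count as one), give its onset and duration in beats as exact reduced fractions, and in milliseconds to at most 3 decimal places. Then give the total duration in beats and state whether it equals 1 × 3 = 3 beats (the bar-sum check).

1) 0.0ms=0b +308.219ms=3/4b
2) 308.219ms=3/4b +308.219ms=3/4b
3) 616.438ms=3/2b +616.438ms=3/2b
Σ=3b of 3 (146bpm 3/8) — PASS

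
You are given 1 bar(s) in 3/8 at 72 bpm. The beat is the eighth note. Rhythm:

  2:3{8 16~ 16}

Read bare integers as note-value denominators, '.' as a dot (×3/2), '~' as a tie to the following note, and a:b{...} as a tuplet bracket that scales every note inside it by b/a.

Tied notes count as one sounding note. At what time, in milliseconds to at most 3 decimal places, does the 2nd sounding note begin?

1. 0.0ms @ 0 + 1250.0ms (3/2)
2. 1250.0ms @ 3/2 + 1250.0ms (3/2)

note 2 onset = 3/2b = 1250.0ms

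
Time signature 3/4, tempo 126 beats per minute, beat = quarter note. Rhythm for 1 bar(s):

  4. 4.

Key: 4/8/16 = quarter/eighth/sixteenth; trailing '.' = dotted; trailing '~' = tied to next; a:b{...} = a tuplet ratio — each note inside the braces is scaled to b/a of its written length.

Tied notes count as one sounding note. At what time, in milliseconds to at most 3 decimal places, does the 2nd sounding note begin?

1. 0.0ms @ 0 + 714.286ms (3/2)
2. 714.286ms @ 3/2 + 714.286ms (3/2)

note 2 onset = 3/2b = 714.286ms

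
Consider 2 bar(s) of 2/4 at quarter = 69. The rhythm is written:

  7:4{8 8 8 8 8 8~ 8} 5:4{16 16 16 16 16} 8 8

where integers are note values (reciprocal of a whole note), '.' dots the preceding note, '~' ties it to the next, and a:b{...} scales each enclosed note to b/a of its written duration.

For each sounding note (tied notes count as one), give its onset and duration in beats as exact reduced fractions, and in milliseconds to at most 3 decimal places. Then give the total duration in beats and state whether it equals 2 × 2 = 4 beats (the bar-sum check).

1) 0.0ms=0b +248.447ms=2/7b
2) 248.447ms=2/7b +248.447ms=2/7b
3) 496.894ms=4/7b +248.447ms=2/7b
4) 745.342ms=6/7b +248.447ms=2/7b
5) 993.789ms=8/7b +248.447ms=2/7b
6) 1242.236ms=10/7b +496.894ms=4/7b
7) 1739.13ms=2b +173.913ms=1/5b
8) 1913.043ms=11/5b +173.913ms=1/5b
9) 2086.957ms=12/5b +173.913ms=1/5b
10) 2260.87ms=13/5b +173.913ms=1/5b
11) 2434.783ms=14/5b +173.913ms=1/5b
12) 2608.696ms=3b +434.783ms=1/2b
13) 3043.478ms=7/2b +434.783ms=1/2b
Σ=4b of 4 (69bpm 2/4) — PASS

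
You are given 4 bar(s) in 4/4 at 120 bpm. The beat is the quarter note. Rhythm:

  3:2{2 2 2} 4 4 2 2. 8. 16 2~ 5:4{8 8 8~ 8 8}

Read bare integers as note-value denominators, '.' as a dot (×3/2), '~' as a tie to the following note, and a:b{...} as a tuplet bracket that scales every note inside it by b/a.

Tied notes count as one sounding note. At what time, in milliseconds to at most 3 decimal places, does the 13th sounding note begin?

1. 0.0ms @ 0 + 666.667ms (4/3)
2. 666.667ms @ 4/3 + 666.667ms (4/3)
3. 1333.333ms @ 8/3 + 666.667ms (4/3)
4. 2000.0ms @ 4 + 500.0ms (1)
5. 2500.0ms @ 5 + 500.0ms (1)
6. 3000.0ms @ 6 + 1000.0ms (2)
7. 4000.0ms @ 8 + 1500.0ms (3)
8. 5500.0ms @ 11 + 375.0ms (3/4)
9. 5875.0ms @ 47/4 + 125.0ms (1/4)
10. 6000.0ms @ 12 + 1200.0ms (12/5)
11. 7200.0ms @ 72/5 + 200.0ms (2/5)
12. 7400.0ms @ 74/5 + 400.0ms (4/5)
13. 7800.0ms @ 78/5 + 200.0ms (2/5)

note 13 onset = 78/5b = 7800.0ms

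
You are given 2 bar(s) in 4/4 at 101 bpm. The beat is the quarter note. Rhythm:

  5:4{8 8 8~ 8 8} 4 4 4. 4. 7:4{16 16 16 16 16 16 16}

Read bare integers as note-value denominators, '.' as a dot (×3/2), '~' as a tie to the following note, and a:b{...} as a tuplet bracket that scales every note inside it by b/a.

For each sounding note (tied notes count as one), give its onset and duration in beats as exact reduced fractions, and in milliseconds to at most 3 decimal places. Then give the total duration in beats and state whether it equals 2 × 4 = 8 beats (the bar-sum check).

1) 0.0ms=0b +237.624ms=2/5b
2) 237.624ms=2/5b +237.624ms=2/5b
3) 475.248ms=4/5b +475.248ms=4/5b
4) 950.495ms=8/5b +237.624ms=2/5b
5) 1188.119ms=2b +594.059ms=1b
6) 1782.178ms=3b +594.059ms=1b
7) 2376.238ms=4b +891.089ms=3/2b
8) 3267.327ms=11/2b +891.089ms=3/2b
9) 4158.416ms=7b +84.866ms=1/7b
10) 4243.281ms=50/7b +84.866ms=1/7b
11) 4328.147ms=51/7b +84.866ms=1/7b
12) 4413.013ms=52/7b +84.866ms=1/7b
13) 4497.878ms=53/7b +84.866ms=1/7b
14) 4582.744ms=54/7b +84.866ms=1/7b
15) 4667.61ms=55/7b +84.866ms=1/7b
Σ=8b of 8 (101bpm 4/4) — PASS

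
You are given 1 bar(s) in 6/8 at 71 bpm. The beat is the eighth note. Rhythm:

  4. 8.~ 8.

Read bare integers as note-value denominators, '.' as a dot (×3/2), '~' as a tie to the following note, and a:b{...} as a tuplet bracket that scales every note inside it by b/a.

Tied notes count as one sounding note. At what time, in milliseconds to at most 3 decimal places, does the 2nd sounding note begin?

note 2 onset = 3b = 2535.211ms

1. 0.0ms @ 0 + 2535.211ms (3)
2. 2535.211ms @ 3 + 2535.211ms (3)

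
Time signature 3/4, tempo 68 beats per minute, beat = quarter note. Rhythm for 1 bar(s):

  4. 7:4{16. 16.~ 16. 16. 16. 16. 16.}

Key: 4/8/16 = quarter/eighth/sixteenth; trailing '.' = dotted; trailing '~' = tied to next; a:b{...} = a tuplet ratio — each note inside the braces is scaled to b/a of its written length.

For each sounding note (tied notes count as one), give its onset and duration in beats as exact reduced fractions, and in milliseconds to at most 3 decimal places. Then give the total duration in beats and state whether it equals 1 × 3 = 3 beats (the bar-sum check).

1) 0.0ms=0b +1323.529ms=3/2b
2) 1323.529ms=3/2b +189.076ms=3/14b
3) 1512.605ms=12/7b +378.151ms=3/7b
4) 1890.756ms=15/7b +189.076ms=3/14b
5) 2079.832ms=33/14b +189.076ms=3/14b
6) 2268.908ms=18/7b +189.076ms=3/14b
7) 2457.983ms=39/14b +189.076ms=3/14b
Σ=3b of 3 (68bpm 3/4) — PASS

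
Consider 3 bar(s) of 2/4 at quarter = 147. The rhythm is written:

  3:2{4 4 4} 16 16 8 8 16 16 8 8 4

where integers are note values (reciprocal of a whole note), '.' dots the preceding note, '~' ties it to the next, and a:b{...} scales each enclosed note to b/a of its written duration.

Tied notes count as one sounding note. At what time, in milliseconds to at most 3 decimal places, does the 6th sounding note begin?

1. 0.0ms @ 0 + 272.109ms (2/3)
2. 272.109ms @ 2/3 + 272.109ms (2/3)
3. 544.218ms @ 4/3 + 272.109ms (2/3)
4. 816.327ms @ 2 + 102.041ms (1/4)
5. 918.367ms @ 9/4 + 102.041ms (1/4)
6. 1020.408ms @ 5/2 + 204.082ms (1/2)
7. 1224.49ms @ 3 + 204.082ms (1/2)
8. 1428.571ms @ 7/2 + 102.041ms (1/4)
9. 1530.612ms @ 15/4 + 102.041ms (1/4)
10. 1632.653ms @ 4 + 204.082ms (1/2)
11. 1836.735ms @ 9/2 + 204.082ms (1/2)
12. 2040.816ms @ 5 + 408.163ms (1)

note 6 onset = 5/2b = 1020.408ms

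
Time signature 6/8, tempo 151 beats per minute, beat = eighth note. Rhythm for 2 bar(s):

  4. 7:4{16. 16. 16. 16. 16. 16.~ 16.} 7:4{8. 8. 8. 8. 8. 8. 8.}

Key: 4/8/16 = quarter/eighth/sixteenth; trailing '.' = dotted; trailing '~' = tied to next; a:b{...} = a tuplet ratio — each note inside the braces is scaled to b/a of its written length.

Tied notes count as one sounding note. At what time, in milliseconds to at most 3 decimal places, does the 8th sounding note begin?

note 8 onset = 6b = 2384.106ms

1. 0.0ms @ 0 + 1192.053ms (3)
2. 1192.053ms @ 3 + 170.293ms (3/7)
3. 1362.346ms @ 24/7 + 170.293ms (3/7)
4. 1532.64ms @ 27/7 + 170.293ms (3/7)
5. 1702.933ms @ 30/7 + 170.293ms (3/7)
6. 1873.226ms @ 33/7 + 170.293ms (3/7)
7. 2043.519ms @ 36/7 + 340.587ms (6/7)
8. 2384.106ms @ 6 + 340.587ms (6/7)
9. 2724.693ms @ 48/7 + 340.587ms (6/7)
10. 3065.279ms @ 54/7 + 340.587ms (6/7)
11. 3405.866ms @ 60/7 + 340.587ms (6/7)
12. 3746.452ms @ 66/7 + 340.587ms (6/7)
13. 4087.039ms @ 72/7 + 340.587ms (6/7)
14. 4427.625ms @ 78/7 + 340.587ms (6/7)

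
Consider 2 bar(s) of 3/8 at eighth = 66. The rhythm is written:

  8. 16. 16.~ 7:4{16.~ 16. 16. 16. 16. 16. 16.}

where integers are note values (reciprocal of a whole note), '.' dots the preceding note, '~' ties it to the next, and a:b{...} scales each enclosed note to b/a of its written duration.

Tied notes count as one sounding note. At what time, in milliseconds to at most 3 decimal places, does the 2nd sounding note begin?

1. 0.0ms @ 0 + 1363.636ms (3/2)
2. 1363.636ms @ 3/2 + 681.818ms (3/4)
3. 2045.455ms @ 9/4 + 1461.039ms (45/28)
4. 3506.494ms @ 27/7 + 389.61ms (3/7)
5. 3896.104ms @ 30/7 + 389.61ms (3/7)
6. 4285.714ms @ 33/7 + 389.61ms (3/7)
7. 4675.325ms @ 36/7 + 389.61ms (3/7)
8. 5064.935ms @ 39/7 + 389.61ms (3/7)

note 2 onset = 3/2b = 1363.636ms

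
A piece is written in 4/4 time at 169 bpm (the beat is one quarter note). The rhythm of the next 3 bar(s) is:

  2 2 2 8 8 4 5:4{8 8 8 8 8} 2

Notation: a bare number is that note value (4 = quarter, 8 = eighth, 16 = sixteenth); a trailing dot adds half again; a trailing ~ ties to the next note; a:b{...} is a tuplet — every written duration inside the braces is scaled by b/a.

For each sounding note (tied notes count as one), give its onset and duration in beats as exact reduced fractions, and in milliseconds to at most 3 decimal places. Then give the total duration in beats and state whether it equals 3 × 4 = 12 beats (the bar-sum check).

1) 0.0ms=0b +710.059ms=2b
2) 710.059ms=2b +710.059ms=2b
3) 1420.118ms=4b +710.059ms=2b
4) 2130.178ms=6b +177.515ms=1/2b
5) 2307.692ms=13/2b +177.515ms=1/2b
6) 2485.207ms=7b +355.03ms=1b
7) 2840.237ms=8b +142.012ms=2/5b
8) 2982.249ms=42/5b +142.012ms=2/5b
9) 3124.26ms=44/5b +142.012ms=2/5b
10) 3266.272ms=46/5b +142.012ms=2/5b
11) 3408.284ms=48/5b +142.012ms=2/5b
12) 3550.296ms=10b +710.059ms=2b
Σ=12b of 12 (169bpm 4/4) — PASS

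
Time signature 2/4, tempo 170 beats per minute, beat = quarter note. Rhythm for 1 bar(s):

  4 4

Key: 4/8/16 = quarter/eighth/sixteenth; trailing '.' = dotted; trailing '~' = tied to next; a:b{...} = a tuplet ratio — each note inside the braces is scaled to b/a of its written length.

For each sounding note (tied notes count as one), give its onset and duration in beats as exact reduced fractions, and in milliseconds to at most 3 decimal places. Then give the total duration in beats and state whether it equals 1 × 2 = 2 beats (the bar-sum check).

1) 0.0ms=0b +352.941ms=1b
2) 352.941ms=1b +352.941ms=1b
Σ=2b of 2 (170bpm 2/4) — PASS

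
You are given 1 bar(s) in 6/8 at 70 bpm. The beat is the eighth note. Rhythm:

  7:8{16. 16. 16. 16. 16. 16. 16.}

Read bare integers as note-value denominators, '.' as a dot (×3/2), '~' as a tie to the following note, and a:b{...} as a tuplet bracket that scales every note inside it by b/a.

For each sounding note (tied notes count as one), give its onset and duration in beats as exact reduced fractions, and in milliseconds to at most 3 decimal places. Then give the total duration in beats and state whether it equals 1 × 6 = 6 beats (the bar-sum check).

1) 0.0ms=0b +734.694ms=6/7b
2) 734.694ms=6/7b +734.694ms=6/7b
3) 1469.388ms=12/7b +734.694ms=6/7b
4) 2204.082ms=18/7b +734.694ms=6/7b
5) 2938.776ms=24/7b +734.694ms=6/7b
6) 3673.469ms=30/7b +734.694ms=6/7b
7) 4408.163ms=36/7b +734.694ms=6/7b
Σ=6b of 6 (70bpm 6/8) — PASS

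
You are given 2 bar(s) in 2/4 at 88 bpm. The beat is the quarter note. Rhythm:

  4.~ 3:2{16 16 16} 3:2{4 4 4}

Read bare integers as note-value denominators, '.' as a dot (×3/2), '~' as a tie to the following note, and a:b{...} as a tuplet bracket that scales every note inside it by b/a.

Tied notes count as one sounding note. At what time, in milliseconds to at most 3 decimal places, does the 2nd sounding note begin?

note 2 onset = 5/3b = 1136.364ms

1. 0.0ms @ 0 + 1136.364ms (5/3)
2. 1136.364ms @ 5/3 + 113.636ms (1/6)
3. 1250.0ms @ 11/6 + 113.636ms (1/6)
4. 1363.636ms @ 2 + 454.545ms (2/3)
5. 1818.182ms @ 8/3 + 454.545ms (2/3)
6. 2272.727ms @ 10/3 + 454.545ms (2/3)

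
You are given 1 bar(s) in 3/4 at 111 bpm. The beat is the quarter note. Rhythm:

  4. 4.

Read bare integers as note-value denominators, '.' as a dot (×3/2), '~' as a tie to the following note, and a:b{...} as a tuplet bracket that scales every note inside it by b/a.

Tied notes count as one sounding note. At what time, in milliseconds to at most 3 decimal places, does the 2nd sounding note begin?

note 2 onset = 3/2b = 810.811ms

1. 0.0ms @ 0 + 810.811ms (3/2)
2. 810.811ms @ 3/2 + 810.811ms (3/2)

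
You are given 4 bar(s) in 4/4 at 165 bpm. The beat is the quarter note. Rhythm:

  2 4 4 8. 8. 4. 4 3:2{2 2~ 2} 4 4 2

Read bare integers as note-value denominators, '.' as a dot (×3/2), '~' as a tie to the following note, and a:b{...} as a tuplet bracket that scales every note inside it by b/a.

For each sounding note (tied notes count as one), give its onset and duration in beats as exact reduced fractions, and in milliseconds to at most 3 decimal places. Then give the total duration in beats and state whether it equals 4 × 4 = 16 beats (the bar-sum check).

1) 0.0ms=0b +727.273ms=2b
2) 727.273ms=2b +363.636ms=1b
3) 1090.909ms=3b +363.636ms=1b
4) 1454.545ms=4b +272.727ms=3/4b
5) 1727.273ms=19/4b +272.727ms=3/4b
6) 2000.0ms=11/2b +545.455ms=3/2b
7) 2545.455ms=7b +363.636ms=1b
8) 2909.091ms=8b +484.848ms=4/3b
9) 3393.939ms=28/3b +969.697ms=8/3b
10) 4363.636ms=12b +363.636ms=1b
11) 4727.273ms=13b +363.636ms=1b
12) 5090.909ms=14b +727.273ms=2b
Σ=16b of 16 (165bpm 4/4) — PASS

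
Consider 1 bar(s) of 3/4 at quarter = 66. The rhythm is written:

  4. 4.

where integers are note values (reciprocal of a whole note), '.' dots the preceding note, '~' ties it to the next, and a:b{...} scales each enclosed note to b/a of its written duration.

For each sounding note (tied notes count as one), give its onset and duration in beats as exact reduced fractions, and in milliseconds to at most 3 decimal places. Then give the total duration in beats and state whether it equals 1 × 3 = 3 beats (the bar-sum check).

1) 0.0ms=0b +1363.636ms=3/2b
2) 1363.636ms=3/2b +1363.636ms=3/2b
Σ=3b of 3 (66bpm 3/4) — PASS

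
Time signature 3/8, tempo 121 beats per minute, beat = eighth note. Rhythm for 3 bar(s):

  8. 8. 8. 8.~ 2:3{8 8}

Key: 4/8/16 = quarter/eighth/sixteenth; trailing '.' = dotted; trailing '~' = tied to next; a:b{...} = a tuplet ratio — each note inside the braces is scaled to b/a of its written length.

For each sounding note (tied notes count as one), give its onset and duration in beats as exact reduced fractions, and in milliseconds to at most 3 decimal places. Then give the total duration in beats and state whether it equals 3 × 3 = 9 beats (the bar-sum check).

1) 0.0ms=0b +743.802ms=3/2b
2) 743.802ms=3/2b +743.802ms=3/2b
3) 1487.603ms=3b +743.802ms=3/2b
4) 2231.405ms=9/2b +1487.603ms=3b
5) 3719.008ms=15/2b +743.802ms=3/2b
Σ=9b of 9 (121bpm 3/8) — PASS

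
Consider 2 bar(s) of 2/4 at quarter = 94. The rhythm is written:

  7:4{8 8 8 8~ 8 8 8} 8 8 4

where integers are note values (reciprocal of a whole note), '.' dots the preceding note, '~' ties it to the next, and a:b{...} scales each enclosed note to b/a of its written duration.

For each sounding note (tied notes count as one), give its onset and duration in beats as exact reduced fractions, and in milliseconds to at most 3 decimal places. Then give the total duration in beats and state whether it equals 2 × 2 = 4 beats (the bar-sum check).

1) 0.0ms=0b +182.371ms=2/7b
2) 182.371ms=2/7b +182.371ms=2/7b
3) 364.742ms=4/7b +182.371ms=2/7b
4) 547.112ms=6/7b +364.742ms=4/7b
5) 911.854ms=10/7b +182.371ms=2/7b
6) 1094.225ms=12/7b +182.371ms=2/7b
7) 1276.596ms=2b +319.149ms=1/2b
8) 1595.745ms=5/2b +319.149ms=1/2b
9) 1914.894ms=3b +638.298ms=1b
Σ=4b of 4 (94bpm 2/4) — PASS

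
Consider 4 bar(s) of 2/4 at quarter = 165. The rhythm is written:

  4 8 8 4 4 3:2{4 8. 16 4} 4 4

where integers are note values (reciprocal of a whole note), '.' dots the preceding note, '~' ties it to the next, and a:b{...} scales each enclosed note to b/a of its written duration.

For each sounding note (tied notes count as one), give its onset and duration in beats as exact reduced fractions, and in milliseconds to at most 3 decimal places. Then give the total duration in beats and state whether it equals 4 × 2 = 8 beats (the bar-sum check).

1) 0.0ms=0b +363.636ms=1b
2) 363.636ms=1b +181.818ms=1/2b
3) 545.455ms=3/2b +181.818ms=1/2b
4) 727.273ms=2b +363.636ms=1b
5) 1090.909ms=3b +363.636ms=1b
6) 1454.545ms=4b +242.424ms=2/3b
7) 1696.97ms=14/3b +181.818ms=1/2b
8) 1878.788ms=31/6b +60.606ms=1/6b
9) 1939.394ms=16/3b +242.424ms=2/3b
10) 2181.818ms=6b +363.636ms=1b
11) 2545.455ms=7b +363.636ms=1b
Σ=8b of 8 (165bpm 2/4) — PASS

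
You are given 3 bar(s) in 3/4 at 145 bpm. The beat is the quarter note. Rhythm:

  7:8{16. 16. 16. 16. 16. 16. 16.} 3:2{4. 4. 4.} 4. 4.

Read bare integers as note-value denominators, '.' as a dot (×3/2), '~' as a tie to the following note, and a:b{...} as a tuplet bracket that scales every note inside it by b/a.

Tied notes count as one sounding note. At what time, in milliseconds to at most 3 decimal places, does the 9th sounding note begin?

note 9 onset = 4b = 1655.172ms

1. 0.0ms @ 0 + 177.34ms (3/7)
2. 177.34ms @ 3/7 + 177.34ms (3/7)
3. 354.68ms @ 6/7 + 177.34ms (3/7)
4. 532.02ms @ 9/7 + 177.34ms (3/7)
5. 709.36ms @ 12/7 + 177.34ms (3/7)
6. 886.7ms @ 15/7 + 177.34ms (3/7)
7. 1064.039ms @ 18/7 + 177.34ms (3/7)
8. 1241.379ms @ 3 + 413.793ms (1)
9. 1655.172ms @ 4 + 413.793ms (1)
10. 2068.966ms @ 5 + 413.793ms (1)
11. 2482.759ms @ 6 + 620.69ms (3/2)
12. 3103.448ms @ 15/2 + 620.69ms (3/2)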